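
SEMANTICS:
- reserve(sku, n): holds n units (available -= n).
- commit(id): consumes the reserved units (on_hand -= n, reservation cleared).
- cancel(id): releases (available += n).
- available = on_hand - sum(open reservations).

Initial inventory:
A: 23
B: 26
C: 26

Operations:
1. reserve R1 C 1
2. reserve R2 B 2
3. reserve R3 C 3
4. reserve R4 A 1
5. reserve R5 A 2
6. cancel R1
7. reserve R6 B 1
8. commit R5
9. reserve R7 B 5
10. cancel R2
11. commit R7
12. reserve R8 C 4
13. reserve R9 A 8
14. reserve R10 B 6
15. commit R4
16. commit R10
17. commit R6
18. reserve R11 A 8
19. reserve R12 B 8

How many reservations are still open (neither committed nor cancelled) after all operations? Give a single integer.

Answer: 5

Derivation:
Step 1: reserve R1 C 1 -> on_hand[A=23 B=26 C=26] avail[A=23 B=26 C=25] open={R1}
Step 2: reserve R2 B 2 -> on_hand[A=23 B=26 C=26] avail[A=23 B=24 C=25] open={R1,R2}
Step 3: reserve R3 C 3 -> on_hand[A=23 B=26 C=26] avail[A=23 B=24 C=22] open={R1,R2,R3}
Step 4: reserve R4 A 1 -> on_hand[A=23 B=26 C=26] avail[A=22 B=24 C=22] open={R1,R2,R3,R4}
Step 5: reserve R5 A 2 -> on_hand[A=23 B=26 C=26] avail[A=20 B=24 C=22] open={R1,R2,R3,R4,R5}
Step 6: cancel R1 -> on_hand[A=23 B=26 C=26] avail[A=20 B=24 C=23] open={R2,R3,R4,R5}
Step 7: reserve R6 B 1 -> on_hand[A=23 B=26 C=26] avail[A=20 B=23 C=23] open={R2,R3,R4,R5,R6}
Step 8: commit R5 -> on_hand[A=21 B=26 C=26] avail[A=20 B=23 C=23] open={R2,R3,R4,R6}
Step 9: reserve R7 B 5 -> on_hand[A=21 B=26 C=26] avail[A=20 B=18 C=23] open={R2,R3,R4,R6,R7}
Step 10: cancel R2 -> on_hand[A=21 B=26 C=26] avail[A=20 B=20 C=23] open={R3,R4,R6,R7}
Step 11: commit R7 -> on_hand[A=21 B=21 C=26] avail[A=20 B=20 C=23] open={R3,R4,R6}
Step 12: reserve R8 C 4 -> on_hand[A=21 B=21 C=26] avail[A=20 B=20 C=19] open={R3,R4,R6,R8}
Step 13: reserve R9 A 8 -> on_hand[A=21 B=21 C=26] avail[A=12 B=20 C=19] open={R3,R4,R6,R8,R9}
Step 14: reserve R10 B 6 -> on_hand[A=21 B=21 C=26] avail[A=12 B=14 C=19] open={R10,R3,R4,R6,R8,R9}
Step 15: commit R4 -> on_hand[A=20 B=21 C=26] avail[A=12 B=14 C=19] open={R10,R3,R6,R8,R9}
Step 16: commit R10 -> on_hand[A=20 B=15 C=26] avail[A=12 B=14 C=19] open={R3,R6,R8,R9}
Step 17: commit R6 -> on_hand[A=20 B=14 C=26] avail[A=12 B=14 C=19] open={R3,R8,R9}
Step 18: reserve R11 A 8 -> on_hand[A=20 B=14 C=26] avail[A=4 B=14 C=19] open={R11,R3,R8,R9}
Step 19: reserve R12 B 8 -> on_hand[A=20 B=14 C=26] avail[A=4 B=6 C=19] open={R11,R12,R3,R8,R9}
Open reservations: ['R11', 'R12', 'R3', 'R8', 'R9'] -> 5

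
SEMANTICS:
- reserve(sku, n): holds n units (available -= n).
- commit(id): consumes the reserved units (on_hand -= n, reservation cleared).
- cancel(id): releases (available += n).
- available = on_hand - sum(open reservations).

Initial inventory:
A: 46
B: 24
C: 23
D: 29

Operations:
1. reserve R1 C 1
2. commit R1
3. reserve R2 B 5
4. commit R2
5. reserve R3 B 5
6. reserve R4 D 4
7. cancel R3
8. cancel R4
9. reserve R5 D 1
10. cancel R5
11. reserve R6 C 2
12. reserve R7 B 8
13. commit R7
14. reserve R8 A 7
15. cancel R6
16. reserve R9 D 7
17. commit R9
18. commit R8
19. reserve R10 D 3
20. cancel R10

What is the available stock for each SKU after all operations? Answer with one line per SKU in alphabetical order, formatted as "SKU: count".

Step 1: reserve R1 C 1 -> on_hand[A=46 B=24 C=23 D=29] avail[A=46 B=24 C=22 D=29] open={R1}
Step 2: commit R1 -> on_hand[A=46 B=24 C=22 D=29] avail[A=46 B=24 C=22 D=29] open={}
Step 3: reserve R2 B 5 -> on_hand[A=46 B=24 C=22 D=29] avail[A=46 B=19 C=22 D=29] open={R2}
Step 4: commit R2 -> on_hand[A=46 B=19 C=22 D=29] avail[A=46 B=19 C=22 D=29] open={}
Step 5: reserve R3 B 5 -> on_hand[A=46 B=19 C=22 D=29] avail[A=46 B=14 C=22 D=29] open={R3}
Step 6: reserve R4 D 4 -> on_hand[A=46 B=19 C=22 D=29] avail[A=46 B=14 C=22 D=25] open={R3,R4}
Step 7: cancel R3 -> on_hand[A=46 B=19 C=22 D=29] avail[A=46 B=19 C=22 D=25] open={R4}
Step 8: cancel R4 -> on_hand[A=46 B=19 C=22 D=29] avail[A=46 B=19 C=22 D=29] open={}
Step 9: reserve R5 D 1 -> on_hand[A=46 B=19 C=22 D=29] avail[A=46 B=19 C=22 D=28] open={R5}
Step 10: cancel R5 -> on_hand[A=46 B=19 C=22 D=29] avail[A=46 B=19 C=22 D=29] open={}
Step 11: reserve R6 C 2 -> on_hand[A=46 B=19 C=22 D=29] avail[A=46 B=19 C=20 D=29] open={R6}
Step 12: reserve R7 B 8 -> on_hand[A=46 B=19 C=22 D=29] avail[A=46 B=11 C=20 D=29] open={R6,R7}
Step 13: commit R7 -> on_hand[A=46 B=11 C=22 D=29] avail[A=46 B=11 C=20 D=29] open={R6}
Step 14: reserve R8 A 7 -> on_hand[A=46 B=11 C=22 D=29] avail[A=39 B=11 C=20 D=29] open={R6,R8}
Step 15: cancel R6 -> on_hand[A=46 B=11 C=22 D=29] avail[A=39 B=11 C=22 D=29] open={R8}
Step 16: reserve R9 D 7 -> on_hand[A=46 B=11 C=22 D=29] avail[A=39 B=11 C=22 D=22] open={R8,R9}
Step 17: commit R9 -> on_hand[A=46 B=11 C=22 D=22] avail[A=39 B=11 C=22 D=22] open={R8}
Step 18: commit R8 -> on_hand[A=39 B=11 C=22 D=22] avail[A=39 B=11 C=22 D=22] open={}
Step 19: reserve R10 D 3 -> on_hand[A=39 B=11 C=22 D=22] avail[A=39 B=11 C=22 D=19] open={R10}
Step 20: cancel R10 -> on_hand[A=39 B=11 C=22 D=22] avail[A=39 B=11 C=22 D=22] open={}

Answer: A: 39
B: 11
C: 22
D: 22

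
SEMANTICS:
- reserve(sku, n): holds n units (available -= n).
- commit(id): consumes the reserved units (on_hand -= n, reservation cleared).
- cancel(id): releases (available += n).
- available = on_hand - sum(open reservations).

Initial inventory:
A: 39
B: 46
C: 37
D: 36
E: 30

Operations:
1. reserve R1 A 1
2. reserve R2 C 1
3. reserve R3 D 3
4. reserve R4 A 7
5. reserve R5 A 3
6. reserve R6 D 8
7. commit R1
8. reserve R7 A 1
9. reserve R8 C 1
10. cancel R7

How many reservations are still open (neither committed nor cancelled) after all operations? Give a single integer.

Answer: 6

Derivation:
Step 1: reserve R1 A 1 -> on_hand[A=39 B=46 C=37 D=36 E=30] avail[A=38 B=46 C=37 D=36 E=30] open={R1}
Step 2: reserve R2 C 1 -> on_hand[A=39 B=46 C=37 D=36 E=30] avail[A=38 B=46 C=36 D=36 E=30] open={R1,R2}
Step 3: reserve R3 D 3 -> on_hand[A=39 B=46 C=37 D=36 E=30] avail[A=38 B=46 C=36 D=33 E=30] open={R1,R2,R3}
Step 4: reserve R4 A 7 -> on_hand[A=39 B=46 C=37 D=36 E=30] avail[A=31 B=46 C=36 D=33 E=30] open={R1,R2,R3,R4}
Step 5: reserve R5 A 3 -> on_hand[A=39 B=46 C=37 D=36 E=30] avail[A=28 B=46 C=36 D=33 E=30] open={R1,R2,R3,R4,R5}
Step 6: reserve R6 D 8 -> on_hand[A=39 B=46 C=37 D=36 E=30] avail[A=28 B=46 C=36 D=25 E=30] open={R1,R2,R3,R4,R5,R6}
Step 7: commit R1 -> on_hand[A=38 B=46 C=37 D=36 E=30] avail[A=28 B=46 C=36 D=25 E=30] open={R2,R3,R4,R5,R6}
Step 8: reserve R7 A 1 -> on_hand[A=38 B=46 C=37 D=36 E=30] avail[A=27 B=46 C=36 D=25 E=30] open={R2,R3,R4,R5,R6,R7}
Step 9: reserve R8 C 1 -> on_hand[A=38 B=46 C=37 D=36 E=30] avail[A=27 B=46 C=35 D=25 E=30] open={R2,R3,R4,R5,R6,R7,R8}
Step 10: cancel R7 -> on_hand[A=38 B=46 C=37 D=36 E=30] avail[A=28 B=46 C=35 D=25 E=30] open={R2,R3,R4,R5,R6,R8}
Open reservations: ['R2', 'R3', 'R4', 'R5', 'R6', 'R8'] -> 6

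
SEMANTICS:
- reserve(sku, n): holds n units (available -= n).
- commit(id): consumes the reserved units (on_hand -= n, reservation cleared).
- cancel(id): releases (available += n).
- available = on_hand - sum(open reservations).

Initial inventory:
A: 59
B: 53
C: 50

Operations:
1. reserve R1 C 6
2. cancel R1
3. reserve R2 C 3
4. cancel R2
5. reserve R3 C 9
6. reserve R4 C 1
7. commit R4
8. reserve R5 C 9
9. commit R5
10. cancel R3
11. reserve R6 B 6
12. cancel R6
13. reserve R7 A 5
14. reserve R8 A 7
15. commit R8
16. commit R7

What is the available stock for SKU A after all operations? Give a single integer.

Step 1: reserve R1 C 6 -> on_hand[A=59 B=53 C=50] avail[A=59 B=53 C=44] open={R1}
Step 2: cancel R1 -> on_hand[A=59 B=53 C=50] avail[A=59 B=53 C=50] open={}
Step 3: reserve R2 C 3 -> on_hand[A=59 B=53 C=50] avail[A=59 B=53 C=47] open={R2}
Step 4: cancel R2 -> on_hand[A=59 B=53 C=50] avail[A=59 B=53 C=50] open={}
Step 5: reserve R3 C 9 -> on_hand[A=59 B=53 C=50] avail[A=59 B=53 C=41] open={R3}
Step 6: reserve R4 C 1 -> on_hand[A=59 B=53 C=50] avail[A=59 B=53 C=40] open={R3,R4}
Step 7: commit R4 -> on_hand[A=59 B=53 C=49] avail[A=59 B=53 C=40] open={R3}
Step 8: reserve R5 C 9 -> on_hand[A=59 B=53 C=49] avail[A=59 B=53 C=31] open={R3,R5}
Step 9: commit R5 -> on_hand[A=59 B=53 C=40] avail[A=59 B=53 C=31] open={R3}
Step 10: cancel R3 -> on_hand[A=59 B=53 C=40] avail[A=59 B=53 C=40] open={}
Step 11: reserve R6 B 6 -> on_hand[A=59 B=53 C=40] avail[A=59 B=47 C=40] open={R6}
Step 12: cancel R6 -> on_hand[A=59 B=53 C=40] avail[A=59 B=53 C=40] open={}
Step 13: reserve R7 A 5 -> on_hand[A=59 B=53 C=40] avail[A=54 B=53 C=40] open={R7}
Step 14: reserve R8 A 7 -> on_hand[A=59 B=53 C=40] avail[A=47 B=53 C=40] open={R7,R8}
Step 15: commit R8 -> on_hand[A=52 B=53 C=40] avail[A=47 B=53 C=40] open={R7}
Step 16: commit R7 -> on_hand[A=47 B=53 C=40] avail[A=47 B=53 C=40] open={}
Final available[A] = 47

Answer: 47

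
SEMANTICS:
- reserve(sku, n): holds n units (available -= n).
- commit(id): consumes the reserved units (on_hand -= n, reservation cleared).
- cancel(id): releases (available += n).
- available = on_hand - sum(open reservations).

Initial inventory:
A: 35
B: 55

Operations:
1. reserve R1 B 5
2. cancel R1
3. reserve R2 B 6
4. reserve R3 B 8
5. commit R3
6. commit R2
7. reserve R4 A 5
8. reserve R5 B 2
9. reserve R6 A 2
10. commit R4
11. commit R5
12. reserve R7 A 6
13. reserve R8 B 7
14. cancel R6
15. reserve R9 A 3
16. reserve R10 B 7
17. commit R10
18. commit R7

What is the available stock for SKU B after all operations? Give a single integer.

Answer: 25

Derivation:
Step 1: reserve R1 B 5 -> on_hand[A=35 B=55] avail[A=35 B=50] open={R1}
Step 2: cancel R1 -> on_hand[A=35 B=55] avail[A=35 B=55] open={}
Step 3: reserve R2 B 6 -> on_hand[A=35 B=55] avail[A=35 B=49] open={R2}
Step 4: reserve R3 B 8 -> on_hand[A=35 B=55] avail[A=35 B=41] open={R2,R3}
Step 5: commit R3 -> on_hand[A=35 B=47] avail[A=35 B=41] open={R2}
Step 6: commit R2 -> on_hand[A=35 B=41] avail[A=35 B=41] open={}
Step 7: reserve R4 A 5 -> on_hand[A=35 B=41] avail[A=30 B=41] open={R4}
Step 8: reserve R5 B 2 -> on_hand[A=35 B=41] avail[A=30 B=39] open={R4,R5}
Step 9: reserve R6 A 2 -> on_hand[A=35 B=41] avail[A=28 B=39] open={R4,R5,R6}
Step 10: commit R4 -> on_hand[A=30 B=41] avail[A=28 B=39] open={R5,R6}
Step 11: commit R5 -> on_hand[A=30 B=39] avail[A=28 B=39] open={R6}
Step 12: reserve R7 A 6 -> on_hand[A=30 B=39] avail[A=22 B=39] open={R6,R7}
Step 13: reserve R8 B 7 -> on_hand[A=30 B=39] avail[A=22 B=32] open={R6,R7,R8}
Step 14: cancel R6 -> on_hand[A=30 B=39] avail[A=24 B=32] open={R7,R8}
Step 15: reserve R9 A 3 -> on_hand[A=30 B=39] avail[A=21 B=32] open={R7,R8,R9}
Step 16: reserve R10 B 7 -> on_hand[A=30 B=39] avail[A=21 B=25] open={R10,R7,R8,R9}
Step 17: commit R10 -> on_hand[A=30 B=32] avail[A=21 B=25] open={R7,R8,R9}
Step 18: commit R7 -> on_hand[A=24 B=32] avail[A=21 B=25] open={R8,R9}
Final available[B] = 25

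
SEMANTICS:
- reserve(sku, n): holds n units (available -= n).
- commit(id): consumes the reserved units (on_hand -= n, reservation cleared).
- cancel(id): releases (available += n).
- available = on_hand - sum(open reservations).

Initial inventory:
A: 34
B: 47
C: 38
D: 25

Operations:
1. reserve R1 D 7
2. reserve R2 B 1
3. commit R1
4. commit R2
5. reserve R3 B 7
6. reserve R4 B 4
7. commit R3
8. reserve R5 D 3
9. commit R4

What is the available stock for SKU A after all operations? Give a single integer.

Answer: 34

Derivation:
Step 1: reserve R1 D 7 -> on_hand[A=34 B=47 C=38 D=25] avail[A=34 B=47 C=38 D=18] open={R1}
Step 2: reserve R2 B 1 -> on_hand[A=34 B=47 C=38 D=25] avail[A=34 B=46 C=38 D=18] open={R1,R2}
Step 3: commit R1 -> on_hand[A=34 B=47 C=38 D=18] avail[A=34 B=46 C=38 D=18] open={R2}
Step 4: commit R2 -> on_hand[A=34 B=46 C=38 D=18] avail[A=34 B=46 C=38 D=18] open={}
Step 5: reserve R3 B 7 -> on_hand[A=34 B=46 C=38 D=18] avail[A=34 B=39 C=38 D=18] open={R3}
Step 6: reserve R4 B 4 -> on_hand[A=34 B=46 C=38 D=18] avail[A=34 B=35 C=38 D=18] open={R3,R4}
Step 7: commit R3 -> on_hand[A=34 B=39 C=38 D=18] avail[A=34 B=35 C=38 D=18] open={R4}
Step 8: reserve R5 D 3 -> on_hand[A=34 B=39 C=38 D=18] avail[A=34 B=35 C=38 D=15] open={R4,R5}
Step 9: commit R4 -> on_hand[A=34 B=35 C=38 D=18] avail[A=34 B=35 C=38 D=15] open={R5}
Final available[A] = 34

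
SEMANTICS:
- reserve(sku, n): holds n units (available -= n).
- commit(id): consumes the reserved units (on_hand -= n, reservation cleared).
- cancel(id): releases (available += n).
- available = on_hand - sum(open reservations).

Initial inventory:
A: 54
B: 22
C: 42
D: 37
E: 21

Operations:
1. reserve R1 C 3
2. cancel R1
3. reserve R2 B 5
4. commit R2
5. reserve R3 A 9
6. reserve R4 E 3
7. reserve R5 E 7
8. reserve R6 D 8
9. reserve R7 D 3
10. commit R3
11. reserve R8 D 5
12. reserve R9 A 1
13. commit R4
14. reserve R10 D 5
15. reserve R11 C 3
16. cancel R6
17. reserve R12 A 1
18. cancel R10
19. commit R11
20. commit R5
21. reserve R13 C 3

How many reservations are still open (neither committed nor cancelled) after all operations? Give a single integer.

Step 1: reserve R1 C 3 -> on_hand[A=54 B=22 C=42 D=37 E=21] avail[A=54 B=22 C=39 D=37 E=21] open={R1}
Step 2: cancel R1 -> on_hand[A=54 B=22 C=42 D=37 E=21] avail[A=54 B=22 C=42 D=37 E=21] open={}
Step 3: reserve R2 B 5 -> on_hand[A=54 B=22 C=42 D=37 E=21] avail[A=54 B=17 C=42 D=37 E=21] open={R2}
Step 4: commit R2 -> on_hand[A=54 B=17 C=42 D=37 E=21] avail[A=54 B=17 C=42 D=37 E=21] open={}
Step 5: reserve R3 A 9 -> on_hand[A=54 B=17 C=42 D=37 E=21] avail[A=45 B=17 C=42 D=37 E=21] open={R3}
Step 6: reserve R4 E 3 -> on_hand[A=54 B=17 C=42 D=37 E=21] avail[A=45 B=17 C=42 D=37 E=18] open={R3,R4}
Step 7: reserve R5 E 7 -> on_hand[A=54 B=17 C=42 D=37 E=21] avail[A=45 B=17 C=42 D=37 E=11] open={R3,R4,R5}
Step 8: reserve R6 D 8 -> on_hand[A=54 B=17 C=42 D=37 E=21] avail[A=45 B=17 C=42 D=29 E=11] open={R3,R4,R5,R6}
Step 9: reserve R7 D 3 -> on_hand[A=54 B=17 C=42 D=37 E=21] avail[A=45 B=17 C=42 D=26 E=11] open={R3,R4,R5,R6,R7}
Step 10: commit R3 -> on_hand[A=45 B=17 C=42 D=37 E=21] avail[A=45 B=17 C=42 D=26 E=11] open={R4,R5,R6,R7}
Step 11: reserve R8 D 5 -> on_hand[A=45 B=17 C=42 D=37 E=21] avail[A=45 B=17 C=42 D=21 E=11] open={R4,R5,R6,R7,R8}
Step 12: reserve R9 A 1 -> on_hand[A=45 B=17 C=42 D=37 E=21] avail[A=44 B=17 C=42 D=21 E=11] open={R4,R5,R6,R7,R8,R9}
Step 13: commit R4 -> on_hand[A=45 B=17 C=42 D=37 E=18] avail[A=44 B=17 C=42 D=21 E=11] open={R5,R6,R7,R8,R9}
Step 14: reserve R10 D 5 -> on_hand[A=45 B=17 C=42 D=37 E=18] avail[A=44 B=17 C=42 D=16 E=11] open={R10,R5,R6,R7,R8,R9}
Step 15: reserve R11 C 3 -> on_hand[A=45 B=17 C=42 D=37 E=18] avail[A=44 B=17 C=39 D=16 E=11] open={R10,R11,R5,R6,R7,R8,R9}
Step 16: cancel R6 -> on_hand[A=45 B=17 C=42 D=37 E=18] avail[A=44 B=17 C=39 D=24 E=11] open={R10,R11,R5,R7,R8,R9}
Step 17: reserve R12 A 1 -> on_hand[A=45 B=17 C=42 D=37 E=18] avail[A=43 B=17 C=39 D=24 E=11] open={R10,R11,R12,R5,R7,R8,R9}
Step 18: cancel R10 -> on_hand[A=45 B=17 C=42 D=37 E=18] avail[A=43 B=17 C=39 D=29 E=11] open={R11,R12,R5,R7,R8,R9}
Step 19: commit R11 -> on_hand[A=45 B=17 C=39 D=37 E=18] avail[A=43 B=17 C=39 D=29 E=11] open={R12,R5,R7,R8,R9}
Step 20: commit R5 -> on_hand[A=45 B=17 C=39 D=37 E=11] avail[A=43 B=17 C=39 D=29 E=11] open={R12,R7,R8,R9}
Step 21: reserve R13 C 3 -> on_hand[A=45 B=17 C=39 D=37 E=11] avail[A=43 B=17 C=36 D=29 E=11] open={R12,R13,R7,R8,R9}
Open reservations: ['R12', 'R13', 'R7', 'R8', 'R9'] -> 5

Answer: 5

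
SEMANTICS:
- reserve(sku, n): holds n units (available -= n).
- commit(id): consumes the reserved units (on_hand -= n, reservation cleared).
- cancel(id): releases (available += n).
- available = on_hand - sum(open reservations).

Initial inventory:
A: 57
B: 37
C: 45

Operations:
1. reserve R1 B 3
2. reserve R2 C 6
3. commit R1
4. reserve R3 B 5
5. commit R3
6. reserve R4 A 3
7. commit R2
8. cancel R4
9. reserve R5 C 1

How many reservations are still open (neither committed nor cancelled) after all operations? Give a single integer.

Answer: 1

Derivation:
Step 1: reserve R1 B 3 -> on_hand[A=57 B=37 C=45] avail[A=57 B=34 C=45] open={R1}
Step 2: reserve R2 C 6 -> on_hand[A=57 B=37 C=45] avail[A=57 B=34 C=39] open={R1,R2}
Step 3: commit R1 -> on_hand[A=57 B=34 C=45] avail[A=57 B=34 C=39] open={R2}
Step 4: reserve R3 B 5 -> on_hand[A=57 B=34 C=45] avail[A=57 B=29 C=39] open={R2,R3}
Step 5: commit R3 -> on_hand[A=57 B=29 C=45] avail[A=57 B=29 C=39] open={R2}
Step 6: reserve R4 A 3 -> on_hand[A=57 B=29 C=45] avail[A=54 B=29 C=39] open={R2,R4}
Step 7: commit R2 -> on_hand[A=57 B=29 C=39] avail[A=54 B=29 C=39] open={R4}
Step 8: cancel R4 -> on_hand[A=57 B=29 C=39] avail[A=57 B=29 C=39] open={}
Step 9: reserve R5 C 1 -> on_hand[A=57 B=29 C=39] avail[A=57 B=29 C=38] open={R5}
Open reservations: ['R5'] -> 1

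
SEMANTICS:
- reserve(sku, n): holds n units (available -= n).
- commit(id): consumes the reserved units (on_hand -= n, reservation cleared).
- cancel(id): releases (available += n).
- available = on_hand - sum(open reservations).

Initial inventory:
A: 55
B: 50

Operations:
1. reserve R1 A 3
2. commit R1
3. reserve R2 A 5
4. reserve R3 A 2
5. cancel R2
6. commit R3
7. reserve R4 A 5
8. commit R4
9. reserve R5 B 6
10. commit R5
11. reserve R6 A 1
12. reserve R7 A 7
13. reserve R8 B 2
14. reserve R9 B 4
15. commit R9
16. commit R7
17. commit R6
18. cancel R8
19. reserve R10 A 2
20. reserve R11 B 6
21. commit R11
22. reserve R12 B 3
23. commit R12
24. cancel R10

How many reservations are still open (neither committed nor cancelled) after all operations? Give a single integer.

Answer: 0

Derivation:
Step 1: reserve R1 A 3 -> on_hand[A=55 B=50] avail[A=52 B=50] open={R1}
Step 2: commit R1 -> on_hand[A=52 B=50] avail[A=52 B=50] open={}
Step 3: reserve R2 A 5 -> on_hand[A=52 B=50] avail[A=47 B=50] open={R2}
Step 4: reserve R3 A 2 -> on_hand[A=52 B=50] avail[A=45 B=50] open={R2,R3}
Step 5: cancel R2 -> on_hand[A=52 B=50] avail[A=50 B=50] open={R3}
Step 6: commit R3 -> on_hand[A=50 B=50] avail[A=50 B=50] open={}
Step 7: reserve R4 A 5 -> on_hand[A=50 B=50] avail[A=45 B=50] open={R4}
Step 8: commit R4 -> on_hand[A=45 B=50] avail[A=45 B=50] open={}
Step 9: reserve R5 B 6 -> on_hand[A=45 B=50] avail[A=45 B=44] open={R5}
Step 10: commit R5 -> on_hand[A=45 B=44] avail[A=45 B=44] open={}
Step 11: reserve R6 A 1 -> on_hand[A=45 B=44] avail[A=44 B=44] open={R6}
Step 12: reserve R7 A 7 -> on_hand[A=45 B=44] avail[A=37 B=44] open={R6,R7}
Step 13: reserve R8 B 2 -> on_hand[A=45 B=44] avail[A=37 B=42] open={R6,R7,R8}
Step 14: reserve R9 B 4 -> on_hand[A=45 B=44] avail[A=37 B=38] open={R6,R7,R8,R9}
Step 15: commit R9 -> on_hand[A=45 B=40] avail[A=37 B=38] open={R6,R7,R8}
Step 16: commit R7 -> on_hand[A=38 B=40] avail[A=37 B=38] open={R6,R8}
Step 17: commit R6 -> on_hand[A=37 B=40] avail[A=37 B=38] open={R8}
Step 18: cancel R8 -> on_hand[A=37 B=40] avail[A=37 B=40] open={}
Step 19: reserve R10 A 2 -> on_hand[A=37 B=40] avail[A=35 B=40] open={R10}
Step 20: reserve R11 B 6 -> on_hand[A=37 B=40] avail[A=35 B=34] open={R10,R11}
Step 21: commit R11 -> on_hand[A=37 B=34] avail[A=35 B=34] open={R10}
Step 22: reserve R12 B 3 -> on_hand[A=37 B=34] avail[A=35 B=31] open={R10,R12}
Step 23: commit R12 -> on_hand[A=37 B=31] avail[A=35 B=31] open={R10}
Step 24: cancel R10 -> on_hand[A=37 B=31] avail[A=37 B=31] open={}
Open reservations: [] -> 0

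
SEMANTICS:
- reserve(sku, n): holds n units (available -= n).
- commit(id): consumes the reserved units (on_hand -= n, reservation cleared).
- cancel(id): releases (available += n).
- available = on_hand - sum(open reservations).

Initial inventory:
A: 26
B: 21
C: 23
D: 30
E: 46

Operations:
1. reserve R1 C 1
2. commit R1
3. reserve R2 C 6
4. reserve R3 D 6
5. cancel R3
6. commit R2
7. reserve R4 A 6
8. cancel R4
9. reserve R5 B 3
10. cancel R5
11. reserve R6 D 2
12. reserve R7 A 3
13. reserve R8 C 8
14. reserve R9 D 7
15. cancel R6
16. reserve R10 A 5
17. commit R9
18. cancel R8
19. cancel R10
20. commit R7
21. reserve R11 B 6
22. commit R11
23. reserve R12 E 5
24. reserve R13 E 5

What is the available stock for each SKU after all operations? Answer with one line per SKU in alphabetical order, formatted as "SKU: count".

Answer: A: 23
B: 15
C: 16
D: 23
E: 36

Derivation:
Step 1: reserve R1 C 1 -> on_hand[A=26 B=21 C=23 D=30 E=46] avail[A=26 B=21 C=22 D=30 E=46] open={R1}
Step 2: commit R1 -> on_hand[A=26 B=21 C=22 D=30 E=46] avail[A=26 B=21 C=22 D=30 E=46] open={}
Step 3: reserve R2 C 6 -> on_hand[A=26 B=21 C=22 D=30 E=46] avail[A=26 B=21 C=16 D=30 E=46] open={R2}
Step 4: reserve R3 D 6 -> on_hand[A=26 B=21 C=22 D=30 E=46] avail[A=26 B=21 C=16 D=24 E=46] open={R2,R3}
Step 5: cancel R3 -> on_hand[A=26 B=21 C=22 D=30 E=46] avail[A=26 B=21 C=16 D=30 E=46] open={R2}
Step 6: commit R2 -> on_hand[A=26 B=21 C=16 D=30 E=46] avail[A=26 B=21 C=16 D=30 E=46] open={}
Step 7: reserve R4 A 6 -> on_hand[A=26 B=21 C=16 D=30 E=46] avail[A=20 B=21 C=16 D=30 E=46] open={R4}
Step 8: cancel R4 -> on_hand[A=26 B=21 C=16 D=30 E=46] avail[A=26 B=21 C=16 D=30 E=46] open={}
Step 9: reserve R5 B 3 -> on_hand[A=26 B=21 C=16 D=30 E=46] avail[A=26 B=18 C=16 D=30 E=46] open={R5}
Step 10: cancel R5 -> on_hand[A=26 B=21 C=16 D=30 E=46] avail[A=26 B=21 C=16 D=30 E=46] open={}
Step 11: reserve R6 D 2 -> on_hand[A=26 B=21 C=16 D=30 E=46] avail[A=26 B=21 C=16 D=28 E=46] open={R6}
Step 12: reserve R7 A 3 -> on_hand[A=26 B=21 C=16 D=30 E=46] avail[A=23 B=21 C=16 D=28 E=46] open={R6,R7}
Step 13: reserve R8 C 8 -> on_hand[A=26 B=21 C=16 D=30 E=46] avail[A=23 B=21 C=8 D=28 E=46] open={R6,R7,R8}
Step 14: reserve R9 D 7 -> on_hand[A=26 B=21 C=16 D=30 E=46] avail[A=23 B=21 C=8 D=21 E=46] open={R6,R7,R8,R9}
Step 15: cancel R6 -> on_hand[A=26 B=21 C=16 D=30 E=46] avail[A=23 B=21 C=8 D=23 E=46] open={R7,R8,R9}
Step 16: reserve R10 A 5 -> on_hand[A=26 B=21 C=16 D=30 E=46] avail[A=18 B=21 C=8 D=23 E=46] open={R10,R7,R8,R9}
Step 17: commit R9 -> on_hand[A=26 B=21 C=16 D=23 E=46] avail[A=18 B=21 C=8 D=23 E=46] open={R10,R7,R8}
Step 18: cancel R8 -> on_hand[A=26 B=21 C=16 D=23 E=46] avail[A=18 B=21 C=16 D=23 E=46] open={R10,R7}
Step 19: cancel R10 -> on_hand[A=26 B=21 C=16 D=23 E=46] avail[A=23 B=21 C=16 D=23 E=46] open={R7}
Step 20: commit R7 -> on_hand[A=23 B=21 C=16 D=23 E=46] avail[A=23 B=21 C=16 D=23 E=46] open={}
Step 21: reserve R11 B 6 -> on_hand[A=23 B=21 C=16 D=23 E=46] avail[A=23 B=15 C=16 D=23 E=46] open={R11}
Step 22: commit R11 -> on_hand[A=23 B=15 C=16 D=23 E=46] avail[A=23 B=15 C=16 D=23 E=46] open={}
Step 23: reserve R12 E 5 -> on_hand[A=23 B=15 C=16 D=23 E=46] avail[A=23 B=15 C=16 D=23 E=41] open={R12}
Step 24: reserve R13 E 5 -> on_hand[A=23 B=15 C=16 D=23 E=46] avail[A=23 B=15 C=16 D=23 E=36] open={R12,R13}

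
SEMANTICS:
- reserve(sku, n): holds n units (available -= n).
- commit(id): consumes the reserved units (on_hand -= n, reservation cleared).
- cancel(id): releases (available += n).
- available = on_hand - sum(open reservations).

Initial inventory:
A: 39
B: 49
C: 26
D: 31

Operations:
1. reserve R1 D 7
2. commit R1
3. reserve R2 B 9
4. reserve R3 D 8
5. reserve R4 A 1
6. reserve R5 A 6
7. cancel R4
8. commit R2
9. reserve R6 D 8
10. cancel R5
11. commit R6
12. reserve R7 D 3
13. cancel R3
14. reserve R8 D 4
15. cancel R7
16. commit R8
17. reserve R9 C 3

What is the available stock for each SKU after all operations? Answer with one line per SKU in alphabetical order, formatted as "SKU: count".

Step 1: reserve R1 D 7 -> on_hand[A=39 B=49 C=26 D=31] avail[A=39 B=49 C=26 D=24] open={R1}
Step 2: commit R1 -> on_hand[A=39 B=49 C=26 D=24] avail[A=39 B=49 C=26 D=24] open={}
Step 3: reserve R2 B 9 -> on_hand[A=39 B=49 C=26 D=24] avail[A=39 B=40 C=26 D=24] open={R2}
Step 4: reserve R3 D 8 -> on_hand[A=39 B=49 C=26 D=24] avail[A=39 B=40 C=26 D=16] open={R2,R3}
Step 5: reserve R4 A 1 -> on_hand[A=39 B=49 C=26 D=24] avail[A=38 B=40 C=26 D=16] open={R2,R3,R4}
Step 6: reserve R5 A 6 -> on_hand[A=39 B=49 C=26 D=24] avail[A=32 B=40 C=26 D=16] open={R2,R3,R4,R5}
Step 7: cancel R4 -> on_hand[A=39 B=49 C=26 D=24] avail[A=33 B=40 C=26 D=16] open={R2,R3,R5}
Step 8: commit R2 -> on_hand[A=39 B=40 C=26 D=24] avail[A=33 B=40 C=26 D=16] open={R3,R5}
Step 9: reserve R6 D 8 -> on_hand[A=39 B=40 C=26 D=24] avail[A=33 B=40 C=26 D=8] open={R3,R5,R6}
Step 10: cancel R5 -> on_hand[A=39 B=40 C=26 D=24] avail[A=39 B=40 C=26 D=8] open={R3,R6}
Step 11: commit R6 -> on_hand[A=39 B=40 C=26 D=16] avail[A=39 B=40 C=26 D=8] open={R3}
Step 12: reserve R7 D 3 -> on_hand[A=39 B=40 C=26 D=16] avail[A=39 B=40 C=26 D=5] open={R3,R7}
Step 13: cancel R3 -> on_hand[A=39 B=40 C=26 D=16] avail[A=39 B=40 C=26 D=13] open={R7}
Step 14: reserve R8 D 4 -> on_hand[A=39 B=40 C=26 D=16] avail[A=39 B=40 C=26 D=9] open={R7,R8}
Step 15: cancel R7 -> on_hand[A=39 B=40 C=26 D=16] avail[A=39 B=40 C=26 D=12] open={R8}
Step 16: commit R8 -> on_hand[A=39 B=40 C=26 D=12] avail[A=39 B=40 C=26 D=12] open={}
Step 17: reserve R9 C 3 -> on_hand[A=39 B=40 C=26 D=12] avail[A=39 B=40 C=23 D=12] open={R9}

Answer: A: 39
B: 40
C: 23
D: 12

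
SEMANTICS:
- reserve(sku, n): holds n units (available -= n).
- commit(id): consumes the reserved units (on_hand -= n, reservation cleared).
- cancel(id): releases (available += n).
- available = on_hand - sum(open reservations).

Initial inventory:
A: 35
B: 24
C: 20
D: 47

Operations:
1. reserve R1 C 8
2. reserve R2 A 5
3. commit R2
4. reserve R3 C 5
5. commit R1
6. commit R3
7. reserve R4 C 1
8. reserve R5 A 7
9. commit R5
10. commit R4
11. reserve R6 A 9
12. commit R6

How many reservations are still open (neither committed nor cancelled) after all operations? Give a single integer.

Answer: 0

Derivation:
Step 1: reserve R1 C 8 -> on_hand[A=35 B=24 C=20 D=47] avail[A=35 B=24 C=12 D=47] open={R1}
Step 2: reserve R2 A 5 -> on_hand[A=35 B=24 C=20 D=47] avail[A=30 B=24 C=12 D=47] open={R1,R2}
Step 3: commit R2 -> on_hand[A=30 B=24 C=20 D=47] avail[A=30 B=24 C=12 D=47] open={R1}
Step 4: reserve R3 C 5 -> on_hand[A=30 B=24 C=20 D=47] avail[A=30 B=24 C=7 D=47] open={R1,R3}
Step 5: commit R1 -> on_hand[A=30 B=24 C=12 D=47] avail[A=30 B=24 C=7 D=47] open={R3}
Step 6: commit R3 -> on_hand[A=30 B=24 C=7 D=47] avail[A=30 B=24 C=7 D=47] open={}
Step 7: reserve R4 C 1 -> on_hand[A=30 B=24 C=7 D=47] avail[A=30 B=24 C=6 D=47] open={R4}
Step 8: reserve R5 A 7 -> on_hand[A=30 B=24 C=7 D=47] avail[A=23 B=24 C=6 D=47] open={R4,R5}
Step 9: commit R5 -> on_hand[A=23 B=24 C=7 D=47] avail[A=23 B=24 C=6 D=47] open={R4}
Step 10: commit R4 -> on_hand[A=23 B=24 C=6 D=47] avail[A=23 B=24 C=6 D=47] open={}
Step 11: reserve R6 A 9 -> on_hand[A=23 B=24 C=6 D=47] avail[A=14 B=24 C=6 D=47] open={R6}
Step 12: commit R6 -> on_hand[A=14 B=24 C=6 D=47] avail[A=14 B=24 C=6 D=47] open={}
Open reservations: [] -> 0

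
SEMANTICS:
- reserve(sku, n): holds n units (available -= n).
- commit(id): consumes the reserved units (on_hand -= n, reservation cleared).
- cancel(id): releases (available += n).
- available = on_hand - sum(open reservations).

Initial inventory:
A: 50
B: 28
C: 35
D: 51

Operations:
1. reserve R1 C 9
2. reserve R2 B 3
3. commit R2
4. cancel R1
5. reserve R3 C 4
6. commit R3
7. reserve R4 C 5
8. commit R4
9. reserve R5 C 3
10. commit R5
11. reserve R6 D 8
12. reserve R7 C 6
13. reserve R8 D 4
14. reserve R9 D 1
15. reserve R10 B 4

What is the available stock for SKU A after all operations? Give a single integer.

Step 1: reserve R1 C 9 -> on_hand[A=50 B=28 C=35 D=51] avail[A=50 B=28 C=26 D=51] open={R1}
Step 2: reserve R2 B 3 -> on_hand[A=50 B=28 C=35 D=51] avail[A=50 B=25 C=26 D=51] open={R1,R2}
Step 3: commit R2 -> on_hand[A=50 B=25 C=35 D=51] avail[A=50 B=25 C=26 D=51] open={R1}
Step 4: cancel R1 -> on_hand[A=50 B=25 C=35 D=51] avail[A=50 B=25 C=35 D=51] open={}
Step 5: reserve R3 C 4 -> on_hand[A=50 B=25 C=35 D=51] avail[A=50 B=25 C=31 D=51] open={R3}
Step 6: commit R3 -> on_hand[A=50 B=25 C=31 D=51] avail[A=50 B=25 C=31 D=51] open={}
Step 7: reserve R4 C 5 -> on_hand[A=50 B=25 C=31 D=51] avail[A=50 B=25 C=26 D=51] open={R4}
Step 8: commit R4 -> on_hand[A=50 B=25 C=26 D=51] avail[A=50 B=25 C=26 D=51] open={}
Step 9: reserve R5 C 3 -> on_hand[A=50 B=25 C=26 D=51] avail[A=50 B=25 C=23 D=51] open={R5}
Step 10: commit R5 -> on_hand[A=50 B=25 C=23 D=51] avail[A=50 B=25 C=23 D=51] open={}
Step 11: reserve R6 D 8 -> on_hand[A=50 B=25 C=23 D=51] avail[A=50 B=25 C=23 D=43] open={R6}
Step 12: reserve R7 C 6 -> on_hand[A=50 B=25 C=23 D=51] avail[A=50 B=25 C=17 D=43] open={R6,R7}
Step 13: reserve R8 D 4 -> on_hand[A=50 B=25 C=23 D=51] avail[A=50 B=25 C=17 D=39] open={R6,R7,R8}
Step 14: reserve R9 D 1 -> on_hand[A=50 B=25 C=23 D=51] avail[A=50 B=25 C=17 D=38] open={R6,R7,R8,R9}
Step 15: reserve R10 B 4 -> on_hand[A=50 B=25 C=23 D=51] avail[A=50 B=21 C=17 D=38] open={R10,R6,R7,R8,R9}
Final available[A] = 50

Answer: 50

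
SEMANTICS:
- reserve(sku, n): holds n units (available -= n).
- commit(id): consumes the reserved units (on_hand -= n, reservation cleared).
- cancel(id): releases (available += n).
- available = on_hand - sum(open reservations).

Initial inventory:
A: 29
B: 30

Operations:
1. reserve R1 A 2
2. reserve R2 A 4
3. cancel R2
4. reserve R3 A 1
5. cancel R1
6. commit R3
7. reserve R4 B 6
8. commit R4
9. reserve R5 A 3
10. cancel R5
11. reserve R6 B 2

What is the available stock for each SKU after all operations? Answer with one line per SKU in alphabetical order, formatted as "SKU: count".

Answer: A: 28
B: 22

Derivation:
Step 1: reserve R1 A 2 -> on_hand[A=29 B=30] avail[A=27 B=30] open={R1}
Step 2: reserve R2 A 4 -> on_hand[A=29 B=30] avail[A=23 B=30] open={R1,R2}
Step 3: cancel R2 -> on_hand[A=29 B=30] avail[A=27 B=30] open={R1}
Step 4: reserve R3 A 1 -> on_hand[A=29 B=30] avail[A=26 B=30] open={R1,R3}
Step 5: cancel R1 -> on_hand[A=29 B=30] avail[A=28 B=30] open={R3}
Step 6: commit R3 -> on_hand[A=28 B=30] avail[A=28 B=30] open={}
Step 7: reserve R4 B 6 -> on_hand[A=28 B=30] avail[A=28 B=24] open={R4}
Step 8: commit R4 -> on_hand[A=28 B=24] avail[A=28 B=24] open={}
Step 9: reserve R5 A 3 -> on_hand[A=28 B=24] avail[A=25 B=24] open={R5}
Step 10: cancel R5 -> on_hand[A=28 B=24] avail[A=28 B=24] open={}
Step 11: reserve R6 B 2 -> on_hand[A=28 B=24] avail[A=28 B=22] open={R6}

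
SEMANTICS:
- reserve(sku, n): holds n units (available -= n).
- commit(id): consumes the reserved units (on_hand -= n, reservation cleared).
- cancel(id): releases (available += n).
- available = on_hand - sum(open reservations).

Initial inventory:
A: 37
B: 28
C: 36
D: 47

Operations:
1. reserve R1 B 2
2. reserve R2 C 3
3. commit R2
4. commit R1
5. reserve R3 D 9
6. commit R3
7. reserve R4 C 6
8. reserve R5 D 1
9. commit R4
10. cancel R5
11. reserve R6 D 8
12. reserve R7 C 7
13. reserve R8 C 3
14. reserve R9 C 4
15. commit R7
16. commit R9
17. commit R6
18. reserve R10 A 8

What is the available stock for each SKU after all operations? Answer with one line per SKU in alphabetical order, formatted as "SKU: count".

Step 1: reserve R1 B 2 -> on_hand[A=37 B=28 C=36 D=47] avail[A=37 B=26 C=36 D=47] open={R1}
Step 2: reserve R2 C 3 -> on_hand[A=37 B=28 C=36 D=47] avail[A=37 B=26 C=33 D=47] open={R1,R2}
Step 3: commit R2 -> on_hand[A=37 B=28 C=33 D=47] avail[A=37 B=26 C=33 D=47] open={R1}
Step 4: commit R1 -> on_hand[A=37 B=26 C=33 D=47] avail[A=37 B=26 C=33 D=47] open={}
Step 5: reserve R3 D 9 -> on_hand[A=37 B=26 C=33 D=47] avail[A=37 B=26 C=33 D=38] open={R3}
Step 6: commit R3 -> on_hand[A=37 B=26 C=33 D=38] avail[A=37 B=26 C=33 D=38] open={}
Step 7: reserve R4 C 6 -> on_hand[A=37 B=26 C=33 D=38] avail[A=37 B=26 C=27 D=38] open={R4}
Step 8: reserve R5 D 1 -> on_hand[A=37 B=26 C=33 D=38] avail[A=37 B=26 C=27 D=37] open={R4,R5}
Step 9: commit R4 -> on_hand[A=37 B=26 C=27 D=38] avail[A=37 B=26 C=27 D=37] open={R5}
Step 10: cancel R5 -> on_hand[A=37 B=26 C=27 D=38] avail[A=37 B=26 C=27 D=38] open={}
Step 11: reserve R6 D 8 -> on_hand[A=37 B=26 C=27 D=38] avail[A=37 B=26 C=27 D=30] open={R6}
Step 12: reserve R7 C 7 -> on_hand[A=37 B=26 C=27 D=38] avail[A=37 B=26 C=20 D=30] open={R6,R7}
Step 13: reserve R8 C 3 -> on_hand[A=37 B=26 C=27 D=38] avail[A=37 B=26 C=17 D=30] open={R6,R7,R8}
Step 14: reserve R9 C 4 -> on_hand[A=37 B=26 C=27 D=38] avail[A=37 B=26 C=13 D=30] open={R6,R7,R8,R9}
Step 15: commit R7 -> on_hand[A=37 B=26 C=20 D=38] avail[A=37 B=26 C=13 D=30] open={R6,R8,R9}
Step 16: commit R9 -> on_hand[A=37 B=26 C=16 D=38] avail[A=37 B=26 C=13 D=30] open={R6,R8}
Step 17: commit R6 -> on_hand[A=37 B=26 C=16 D=30] avail[A=37 B=26 C=13 D=30] open={R8}
Step 18: reserve R10 A 8 -> on_hand[A=37 B=26 C=16 D=30] avail[A=29 B=26 C=13 D=30] open={R10,R8}

Answer: A: 29
B: 26
C: 13
D: 30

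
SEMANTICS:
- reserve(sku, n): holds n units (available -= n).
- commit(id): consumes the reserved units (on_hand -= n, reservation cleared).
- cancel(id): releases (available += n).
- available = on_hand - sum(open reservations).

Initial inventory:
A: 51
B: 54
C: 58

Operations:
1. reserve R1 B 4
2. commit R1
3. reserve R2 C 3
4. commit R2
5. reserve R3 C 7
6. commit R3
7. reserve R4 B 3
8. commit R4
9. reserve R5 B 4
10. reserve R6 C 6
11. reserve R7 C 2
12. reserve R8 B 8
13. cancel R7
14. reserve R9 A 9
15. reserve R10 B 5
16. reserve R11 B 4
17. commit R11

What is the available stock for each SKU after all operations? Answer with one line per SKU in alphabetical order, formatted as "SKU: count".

Answer: A: 42
B: 26
C: 42

Derivation:
Step 1: reserve R1 B 4 -> on_hand[A=51 B=54 C=58] avail[A=51 B=50 C=58] open={R1}
Step 2: commit R1 -> on_hand[A=51 B=50 C=58] avail[A=51 B=50 C=58] open={}
Step 3: reserve R2 C 3 -> on_hand[A=51 B=50 C=58] avail[A=51 B=50 C=55] open={R2}
Step 4: commit R2 -> on_hand[A=51 B=50 C=55] avail[A=51 B=50 C=55] open={}
Step 5: reserve R3 C 7 -> on_hand[A=51 B=50 C=55] avail[A=51 B=50 C=48] open={R3}
Step 6: commit R3 -> on_hand[A=51 B=50 C=48] avail[A=51 B=50 C=48] open={}
Step 7: reserve R4 B 3 -> on_hand[A=51 B=50 C=48] avail[A=51 B=47 C=48] open={R4}
Step 8: commit R4 -> on_hand[A=51 B=47 C=48] avail[A=51 B=47 C=48] open={}
Step 9: reserve R5 B 4 -> on_hand[A=51 B=47 C=48] avail[A=51 B=43 C=48] open={R5}
Step 10: reserve R6 C 6 -> on_hand[A=51 B=47 C=48] avail[A=51 B=43 C=42] open={R5,R6}
Step 11: reserve R7 C 2 -> on_hand[A=51 B=47 C=48] avail[A=51 B=43 C=40] open={R5,R6,R7}
Step 12: reserve R8 B 8 -> on_hand[A=51 B=47 C=48] avail[A=51 B=35 C=40] open={R5,R6,R7,R8}
Step 13: cancel R7 -> on_hand[A=51 B=47 C=48] avail[A=51 B=35 C=42] open={R5,R6,R8}
Step 14: reserve R9 A 9 -> on_hand[A=51 B=47 C=48] avail[A=42 B=35 C=42] open={R5,R6,R8,R9}
Step 15: reserve R10 B 5 -> on_hand[A=51 B=47 C=48] avail[A=42 B=30 C=42] open={R10,R5,R6,R8,R9}
Step 16: reserve R11 B 4 -> on_hand[A=51 B=47 C=48] avail[A=42 B=26 C=42] open={R10,R11,R5,R6,R8,R9}
Step 17: commit R11 -> on_hand[A=51 B=43 C=48] avail[A=42 B=26 C=42] open={R10,R5,R6,R8,R9}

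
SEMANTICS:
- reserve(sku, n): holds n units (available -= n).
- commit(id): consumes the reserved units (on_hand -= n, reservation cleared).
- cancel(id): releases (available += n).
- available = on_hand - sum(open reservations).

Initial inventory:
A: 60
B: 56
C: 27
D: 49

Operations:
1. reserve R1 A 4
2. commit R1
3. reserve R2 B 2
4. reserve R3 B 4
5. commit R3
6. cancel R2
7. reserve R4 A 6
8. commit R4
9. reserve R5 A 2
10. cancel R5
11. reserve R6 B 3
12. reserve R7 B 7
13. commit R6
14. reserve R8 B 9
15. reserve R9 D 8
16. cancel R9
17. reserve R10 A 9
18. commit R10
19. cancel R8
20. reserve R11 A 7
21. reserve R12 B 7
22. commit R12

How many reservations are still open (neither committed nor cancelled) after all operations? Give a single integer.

Step 1: reserve R1 A 4 -> on_hand[A=60 B=56 C=27 D=49] avail[A=56 B=56 C=27 D=49] open={R1}
Step 2: commit R1 -> on_hand[A=56 B=56 C=27 D=49] avail[A=56 B=56 C=27 D=49] open={}
Step 3: reserve R2 B 2 -> on_hand[A=56 B=56 C=27 D=49] avail[A=56 B=54 C=27 D=49] open={R2}
Step 4: reserve R3 B 4 -> on_hand[A=56 B=56 C=27 D=49] avail[A=56 B=50 C=27 D=49] open={R2,R3}
Step 5: commit R3 -> on_hand[A=56 B=52 C=27 D=49] avail[A=56 B=50 C=27 D=49] open={R2}
Step 6: cancel R2 -> on_hand[A=56 B=52 C=27 D=49] avail[A=56 B=52 C=27 D=49] open={}
Step 7: reserve R4 A 6 -> on_hand[A=56 B=52 C=27 D=49] avail[A=50 B=52 C=27 D=49] open={R4}
Step 8: commit R4 -> on_hand[A=50 B=52 C=27 D=49] avail[A=50 B=52 C=27 D=49] open={}
Step 9: reserve R5 A 2 -> on_hand[A=50 B=52 C=27 D=49] avail[A=48 B=52 C=27 D=49] open={R5}
Step 10: cancel R5 -> on_hand[A=50 B=52 C=27 D=49] avail[A=50 B=52 C=27 D=49] open={}
Step 11: reserve R6 B 3 -> on_hand[A=50 B=52 C=27 D=49] avail[A=50 B=49 C=27 D=49] open={R6}
Step 12: reserve R7 B 7 -> on_hand[A=50 B=52 C=27 D=49] avail[A=50 B=42 C=27 D=49] open={R6,R7}
Step 13: commit R6 -> on_hand[A=50 B=49 C=27 D=49] avail[A=50 B=42 C=27 D=49] open={R7}
Step 14: reserve R8 B 9 -> on_hand[A=50 B=49 C=27 D=49] avail[A=50 B=33 C=27 D=49] open={R7,R8}
Step 15: reserve R9 D 8 -> on_hand[A=50 B=49 C=27 D=49] avail[A=50 B=33 C=27 D=41] open={R7,R8,R9}
Step 16: cancel R9 -> on_hand[A=50 B=49 C=27 D=49] avail[A=50 B=33 C=27 D=49] open={R7,R8}
Step 17: reserve R10 A 9 -> on_hand[A=50 B=49 C=27 D=49] avail[A=41 B=33 C=27 D=49] open={R10,R7,R8}
Step 18: commit R10 -> on_hand[A=41 B=49 C=27 D=49] avail[A=41 B=33 C=27 D=49] open={R7,R8}
Step 19: cancel R8 -> on_hand[A=41 B=49 C=27 D=49] avail[A=41 B=42 C=27 D=49] open={R7}
Step 20: reserve R11 A 7 -> on_hand[A=41 B=49 C=27 D=49] avail[A=34 B=42 C=27 D=49] open={R11,R7}
Step 21: reserve R12 B 7 -> on_hand[A=41 B=49 C=27 D=49] avail[A=34 B=35 C=27 D=49] open={R11,R12,R7}
Step 22: commit R12 -> on_hand[A=41 B=42 C=27 D=49] avail[A=34 B=35 C=27 D=49] open={R11,R7}
Open reservations: ['R11', 'R7'] -> 2

Answer: 2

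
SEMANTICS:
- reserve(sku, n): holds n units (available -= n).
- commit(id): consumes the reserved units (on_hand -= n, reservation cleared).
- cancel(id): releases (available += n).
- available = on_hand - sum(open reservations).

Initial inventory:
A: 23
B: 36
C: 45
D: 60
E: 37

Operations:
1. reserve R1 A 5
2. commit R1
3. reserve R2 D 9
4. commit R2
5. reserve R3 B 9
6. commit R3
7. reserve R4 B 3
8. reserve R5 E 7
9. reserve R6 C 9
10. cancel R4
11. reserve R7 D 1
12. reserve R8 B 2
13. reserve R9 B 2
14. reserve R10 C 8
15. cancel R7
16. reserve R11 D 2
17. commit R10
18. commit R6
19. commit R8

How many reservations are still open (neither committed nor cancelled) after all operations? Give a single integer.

Answer: 3

Derivation:
Step 1: reserve R1 A 5 -> on_hand[A=23 B=36 C=45 D=60 E=37] avail[A=18 B=36 C=45 D=60 E=37] open={R1}
Step 2: commit R1 -> on_hand[A=18 B=36 C=45 D=60 E=37] avail[A=18 B=36 C=45 D=60 E=37] open={}
Step 3: reserve R2 D 9 -> on_hand[A=18 B=36 C=45 D=60 E=37] avail[A=18 B=36 C=45 D=51 E=37] open={R2}
Step 4: commit R2 -> on_hand[A=18 B=36 C=45 D=51 E=37] avail[A=18 B=36 C=45 D=51 E=37] open={}
Step 5: reserve R3 B 9 -> on_hand[A=18 B=36 C=45 D=51 E=37] avail[A=18 B=27 C=45 D=51 E=37] open={R3}
Step 6: commit R3 -> on_hand[A=18 B=27 C=45 D=51 E=37] avail[A=18 B=27 C=45 D=51 E=37] open={}
Step 7: reserve R4 B 3 -> on_hand[A=18 B=27 C=45 D=51 E=37] avail[A=18 B=24 C=45 D=51 E=37] open={R4}
Step 8: reserve R5 E 7 -> on_hand[A=18 B=27 C=45 D=51 E=37] avail[A=18 B=24 C=45 D=51 E=30] open={R4,R5}
Step 9: reserve R6 C 9 -> on_hand[A=18 B=27 C=45 D=51 E=37] avail[A=18 B=24 C=36 D=51 E=30] open={R4,R5,R6}
Step 10: cancel R4 -> on_hand[A=18 B=27 C=45 D=51 E=37] avail[A=18 B=27 C=36 D=51 E=30] open={R5,R6}
Step 11: reserve R7 D 1 -> on_hand[A=18 B=27 C=45 D=51 E=37] avail[A=18 B=27 C=36 D=50 E=30] open={R5,R6,R7}
Step 12: reserve R8 B 2 -> on_hand[A=18 B=27 C=45 D=51 E=37] avail[A=18 B=25 C=36 D=50 E=30] open={R5,R6,R7,R8}
Step 13: reserve R9 B 2 -> on_hand[A=18 B=27 C=45 D=51 E=37] avail[A=18 B=23 C=36 D=50 E=30] open={R5,R6,R7,R8,R9}
Step 14: reserve R10 C 8 -> on_hand[A=18 B=27 C=45 D=51 E=37] avail[A=18 B=23 C=28 D=50 E=30] open={R10,R5,R6,R7,R8,R9}
Step 15: cancel R7 -> on_hand[A=18 B=27 C=45 D=51 E=37] avail[A=18 B=23 C=28 D=51 E=30] open={R10,R5,R6,R8,R9}
Step 16: reserve R11 D 2 -> on_hand[A=18 B=27 C=45 D=51 E=37] avail[A=18 B=23 C=28 D=49 E=30] open={R10,R11,R5,R6,R8,R9}
Step 17: commit R10 -> on_hand[A=18 B=27 C=37 D=51 E=37] avail[A=18 B=23 C=28 D=49 E=30] open={R11,R5,R6,R8,R9}
Step 18: commit R6 -> on_hand[A=18 B=27 C=28 D=51 E=37] avail[A=18 B=23 C=28 D=49 E=30] open={R11,R5,R8,R9}
Step 19: commit R8 -> on_hand[A=18 B=25 C=28 D=51 E=37] avail[A=18 B=23 C=28 D=49 E=30] open={R11,R5,R9}
Open reservations: ['R11', 'R5', 'R9'] -> 3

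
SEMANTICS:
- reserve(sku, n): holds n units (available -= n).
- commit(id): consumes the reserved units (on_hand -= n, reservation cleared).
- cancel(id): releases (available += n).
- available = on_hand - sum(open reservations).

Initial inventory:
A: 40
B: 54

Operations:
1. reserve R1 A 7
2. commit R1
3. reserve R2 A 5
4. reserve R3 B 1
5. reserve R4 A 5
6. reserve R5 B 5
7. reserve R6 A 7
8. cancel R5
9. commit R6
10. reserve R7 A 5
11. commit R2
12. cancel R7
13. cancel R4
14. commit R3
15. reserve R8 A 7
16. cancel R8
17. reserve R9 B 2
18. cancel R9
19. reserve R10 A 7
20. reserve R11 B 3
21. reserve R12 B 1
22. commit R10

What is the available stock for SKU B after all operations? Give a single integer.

Step 1: reserve R1 A 7 -> on_hand[A=40 B=54] avail[A=33 B=54] open={R1}
Step 2: commit R1 -> on_hand[A=33 B=54] avail[A=33 B=54] open={}
Step 3: reserve R2 A 5 -> on_hand[A=33 B=54] avail[A=28 B=54] open={R2}
Step 4: reserve R3 B 1 -> on_hand[A=33 B=54] avail[A=28 B=53] open={R2,R3}
Step 5: reserve R4 A 5 -> on_hand[A=33 B=54] avail[A=23 B=53] open={R2,R3,R4}
Step 6: reserve R5 B 5 -> on_hand[A=33 B=54] avail[A=23 B=48] open={R2,R3,R4,R5}
Step 7: reserve R6 A 7 -> on_hand[A=33 B=54] avail[A=16 B=48] open={R2,R3,R4,R5,R6}
Step 8: cancel R5 -> on_hand[A=33 B=54] avail[A=16 B=53] open={R2,R3,R4,R6}
Step 9: commit R6 -> on_hand[A=26 B=54] avail[A=16 B=53] open={R2,R3,R4}
Step 10: reserve R7 A 5 -> on_hand[A=26 B=54] avail[A=11 B=53] open={R2,R3,R4,R7}
Step 11: commit R2 -> on_hand[A=21 B=54] avail[A=11 B=53] open={R3,R4,R7}
Step 12: cancel R7 -> on_hand[A=21 B=54] avail[A=16 B=53] open={R3,R4}
Step 13: cancel R4 -> on_hand[A=21 B=54] avail[A=21 B=53] open={R3}
Step 14: commit R3 -> on_hand[A=21 B=53] avail[A=21 B=53] open={}
Step 15: reserve R8 A 7 -> on_hand[A=21 B=53] avail[A=14 B=53] open={R8}
Step 16: cancel R8 -> on_hand[A=21 B=53] avail[A=21 B=53] open={}
Step 17: reserve R9 B 2 -> on_hand[A=21 B=53] avail[A=21 B=51] open={R9}
Step 18: cancel R9 -> on_hand[A=21 B=53] avail[A=21 B=53] open={}
Step 19: reserve R10 A 7 -> on_hand[A=21 B=53] avail[A=14 B=53] open={R10}
Step 20: reserve R11 B 3 -> on_hand[A=21 B=53] avail[A=14 B=50] open={R10,R11}
Step 21: reserve R12 B 1 -> on_hand[A=21 B=53] avail[A=14 B=49] open={R10,R11,R12}
Step 22: commit R10 -> on_hand[A=14 B=53] avail[A=14 B=49] open={R11,R12}
Final available[B] = 49

Answer: 49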